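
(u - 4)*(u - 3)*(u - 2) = u^3 - 9*u^2 + 26*u - 24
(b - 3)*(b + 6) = b^2 + 3*b - 18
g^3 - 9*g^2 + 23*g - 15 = (g - 5)*(g - 3)*(g - 1)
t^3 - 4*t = t*(t - 2)*(t + 2)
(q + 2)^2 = q^2 + 4*q + 4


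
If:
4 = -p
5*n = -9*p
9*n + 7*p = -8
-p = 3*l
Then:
No Solution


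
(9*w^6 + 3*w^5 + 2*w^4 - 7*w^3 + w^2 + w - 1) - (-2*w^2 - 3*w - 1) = 9*w^6 + 3*w^5 + 2*w^4 - 7*w^3 + 3*w^2 + 4*w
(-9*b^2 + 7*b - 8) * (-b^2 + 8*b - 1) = 9*b^4 - 79*b^3 + 73*b^2 - 71*b + 8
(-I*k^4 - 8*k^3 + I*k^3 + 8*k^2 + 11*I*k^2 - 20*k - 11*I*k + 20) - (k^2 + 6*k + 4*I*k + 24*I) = -I*k^4 - 8*k^3 + I*k^3 + 7*k^2 + 11*I*k^2 - 26*k - 15*I*k + 20 - 24*I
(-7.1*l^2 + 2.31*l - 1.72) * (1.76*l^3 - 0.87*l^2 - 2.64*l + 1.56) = -12.496*l^5 + 10.2426*l^4 + 13.7071*l^3 - 15.678*l^2 + 8.1444*l - 2.6832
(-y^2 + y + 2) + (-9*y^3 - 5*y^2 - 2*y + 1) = -9*y^3 - 6*y^2 - y + 3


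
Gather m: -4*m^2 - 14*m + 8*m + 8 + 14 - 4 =-4*m^2 - 6*m + 18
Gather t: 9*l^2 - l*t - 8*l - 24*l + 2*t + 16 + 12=9*l^2 - 32*l + t*(2 - l) + 28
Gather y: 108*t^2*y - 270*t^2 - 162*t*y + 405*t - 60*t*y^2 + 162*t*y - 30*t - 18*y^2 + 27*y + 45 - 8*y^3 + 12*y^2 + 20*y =-270*t^2 + 375*t - 8*y^3 + y^2*(-60*t - 6) + y*(108*t^2 + 47) + 45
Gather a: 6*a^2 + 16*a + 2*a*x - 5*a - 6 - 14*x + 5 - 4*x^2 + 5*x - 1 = 6*a^2 + a*(2*x + 11) - 4*x^2 - 9*x - 2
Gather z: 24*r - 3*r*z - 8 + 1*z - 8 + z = 24*r + z*(2 - 3*r) - 16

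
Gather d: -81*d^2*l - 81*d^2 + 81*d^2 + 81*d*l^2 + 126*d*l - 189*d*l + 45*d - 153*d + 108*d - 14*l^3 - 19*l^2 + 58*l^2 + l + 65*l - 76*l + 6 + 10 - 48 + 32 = -81*d^2*l + d*(81*l^2 - 63*l) - 14*l^3 + 39*l^2 - 10*l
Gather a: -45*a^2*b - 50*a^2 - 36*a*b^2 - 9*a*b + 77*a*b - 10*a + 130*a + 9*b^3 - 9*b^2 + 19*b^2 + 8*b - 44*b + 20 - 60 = a^2*(-45*b - 50) + a*(-36*b^2 + 68*b + 120) + 9*b^3 + 10*b^2 - 36*b - 40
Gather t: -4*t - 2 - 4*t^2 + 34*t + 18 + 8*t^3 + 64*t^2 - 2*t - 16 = 8*t^3 + 60*t^2 + 28*t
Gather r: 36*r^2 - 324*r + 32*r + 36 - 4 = 36*r^2 - 292*r + 32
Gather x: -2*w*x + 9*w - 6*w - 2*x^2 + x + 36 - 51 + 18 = 3*w - 2*x^2 + x*(1 - 2*w) + 3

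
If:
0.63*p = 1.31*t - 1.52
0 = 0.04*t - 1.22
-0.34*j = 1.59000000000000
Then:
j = -4.68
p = 61.01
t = 30.50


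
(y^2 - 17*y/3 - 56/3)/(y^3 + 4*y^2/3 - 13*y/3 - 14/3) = (y - 8)/(y^2 - y - 2)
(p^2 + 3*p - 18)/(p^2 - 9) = (p + 6)/(p + 3)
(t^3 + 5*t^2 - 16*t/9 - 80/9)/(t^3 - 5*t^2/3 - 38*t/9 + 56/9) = (3*t^2 + 19*t + 20)/(3*t^2 - t - 14)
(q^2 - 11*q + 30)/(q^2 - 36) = (q - 5)/(q + 6)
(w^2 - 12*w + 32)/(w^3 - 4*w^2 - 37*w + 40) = (w - 4)/(w^2 + 4*w - 5)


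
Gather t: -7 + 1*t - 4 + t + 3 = 2*t - 8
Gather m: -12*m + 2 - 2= -12*m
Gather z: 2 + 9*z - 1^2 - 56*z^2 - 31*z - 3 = -56*z^2 - 22*z - 2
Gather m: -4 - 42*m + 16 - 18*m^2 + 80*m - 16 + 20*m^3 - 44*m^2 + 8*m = 20*m^3 - 62*m^2 + 46*m - 4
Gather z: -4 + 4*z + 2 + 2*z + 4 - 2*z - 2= 4*z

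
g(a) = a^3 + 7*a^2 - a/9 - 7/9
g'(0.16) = 2.21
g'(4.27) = 114.37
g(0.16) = -0.61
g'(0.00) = -0.11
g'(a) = 3*a^2 + 14*a - 1/9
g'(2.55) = 55.10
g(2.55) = 61.04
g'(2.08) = 41.99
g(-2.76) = 31.83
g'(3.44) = 83.55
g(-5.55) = 44.50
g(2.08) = 38.27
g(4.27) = 204.23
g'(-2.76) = -15.90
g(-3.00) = 35.56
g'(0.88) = 14.53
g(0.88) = 5.23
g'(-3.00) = -15.11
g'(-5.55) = 14.60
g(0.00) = -0.78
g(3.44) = 122.38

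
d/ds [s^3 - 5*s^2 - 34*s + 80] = 3*s^2 - 10*s - 34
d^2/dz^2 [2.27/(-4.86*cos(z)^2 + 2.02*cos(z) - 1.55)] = (214.465968*(1 - cos(z)^2)^2 - 66.855132*cos(z)^3 + 48.095852*cos(z)^2 + 140.817634*cos(z) - 198.791164)/(4.86*cos(z)^2 - 2.02*cos(z) + 1.55)^3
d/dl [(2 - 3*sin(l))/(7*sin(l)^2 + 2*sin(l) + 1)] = 7*(3*sin(l)^2 - 4*sin(l) - 1)*cos(l)/(7*sin(l)^2 + 2*sin(l) + 1)^2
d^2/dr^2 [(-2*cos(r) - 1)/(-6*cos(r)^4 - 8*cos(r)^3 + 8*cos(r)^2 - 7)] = 2*(64*(2*cos(r) + 1)*(3*cos(r)^2 + 3*cos(r) - 2)^2*sin(r)^2*cos(r)^2 - (6*cos(r)^4 + 8*cos(r)^3 - 8*cos(r)^2 + 7)^2*cos(r) + (6*cos(r)^4 + 8*cos(r)^3 - 8*cos(r)^2 + 7)*(36*(1 - cos(2*r))^2*cos(r) + 24*(1 - cos(2*r))^2 - 15*cos(r) + 58*cos(2*r) + 35*cos(3*r) + 9*cos(4*r) - 39))/(6*cos(r)^4 + 8*cos(r)^3 - 8*cos(r)^2 + 7)^3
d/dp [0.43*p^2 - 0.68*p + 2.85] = 0.86*p - 0.68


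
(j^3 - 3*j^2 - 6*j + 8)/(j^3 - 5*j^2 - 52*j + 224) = (j^2 + j - 2)/(j^2 - j - 56)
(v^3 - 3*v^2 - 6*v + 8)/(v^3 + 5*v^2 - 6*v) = (v^2 - 2*v - 8)/(v*(v + 6))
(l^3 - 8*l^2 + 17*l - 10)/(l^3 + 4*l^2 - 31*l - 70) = (l^2 - 3*l + 2)/(l^2 + 9*l + 14)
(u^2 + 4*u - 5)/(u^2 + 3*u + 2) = (u^2 + 4*u - 5)/(u^2 + 3*u + 2)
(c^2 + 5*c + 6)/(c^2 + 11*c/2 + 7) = 2*(c + 3)/(2*c + 7)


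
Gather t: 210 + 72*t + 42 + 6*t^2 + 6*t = 6*t^2 + 78*t + 252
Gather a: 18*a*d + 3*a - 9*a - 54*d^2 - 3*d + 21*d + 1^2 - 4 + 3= a*(18*d - 6) - 54*d^2 + 18*d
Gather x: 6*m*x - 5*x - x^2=-x^2 + x*(6*m - 5)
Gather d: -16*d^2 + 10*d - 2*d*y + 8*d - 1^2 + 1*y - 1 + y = -16*d^2 + d*(18 - 2*y) + 2*y - 2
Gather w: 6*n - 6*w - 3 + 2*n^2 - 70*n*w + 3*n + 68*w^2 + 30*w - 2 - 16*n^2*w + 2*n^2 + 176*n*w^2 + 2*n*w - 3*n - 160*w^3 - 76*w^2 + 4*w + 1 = 4*n^2 + 6*n - 160*w^3 + w^2*(176*n - 8) + w*(-16*n^2 - 68*n + 28) - 4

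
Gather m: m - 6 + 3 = m - 3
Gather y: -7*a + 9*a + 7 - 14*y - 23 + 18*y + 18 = 2*a + 4*y + 2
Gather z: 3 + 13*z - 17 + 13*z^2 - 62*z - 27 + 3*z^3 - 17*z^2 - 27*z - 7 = 3*z^3 - 4*z^2 - 76*z - 48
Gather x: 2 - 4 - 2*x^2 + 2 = -2*x^2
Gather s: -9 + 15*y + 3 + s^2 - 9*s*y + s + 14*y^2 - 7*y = s^2 + s*(1 - 9*y) + 14*y^2 + 8*y - 6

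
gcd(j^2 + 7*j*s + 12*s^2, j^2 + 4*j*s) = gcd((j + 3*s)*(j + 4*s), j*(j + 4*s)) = j + 4*s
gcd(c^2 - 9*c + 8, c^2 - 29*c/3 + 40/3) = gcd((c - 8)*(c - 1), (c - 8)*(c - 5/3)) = c - 8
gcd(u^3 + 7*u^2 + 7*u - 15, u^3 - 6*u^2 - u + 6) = u - 1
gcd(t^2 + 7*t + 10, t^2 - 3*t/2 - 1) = 1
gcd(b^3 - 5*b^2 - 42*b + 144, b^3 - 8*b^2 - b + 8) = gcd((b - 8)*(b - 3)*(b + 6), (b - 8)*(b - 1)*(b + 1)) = b - 8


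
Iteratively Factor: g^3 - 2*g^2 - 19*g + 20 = (g - 5)*(g^2 + 3*g - 4) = (g - 5)*(g + 4)*(g - 1)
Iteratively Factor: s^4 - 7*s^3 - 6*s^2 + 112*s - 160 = (s + 4)*(s^3 - 11*s^2 + 38*s - 40) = (s - 2)*(s + 4)*(s^2 - 9*s + 20) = (s - 4)*(s - 2)*(s + 4)*(s - 5)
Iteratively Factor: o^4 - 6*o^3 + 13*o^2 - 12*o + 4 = (o - 2)*(o^3 - 4*o^2 + 5*o - 2) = (o - 2)*(o - 1)*(o^2 - 3*o + 2) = (o - 2)*(o - 1)^2*(o - 2)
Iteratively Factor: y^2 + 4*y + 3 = (y + 1)*(y + 3)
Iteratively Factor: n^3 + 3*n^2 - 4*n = (n + 4)*(n^2 - n) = n*(n + 4)*(n - 1)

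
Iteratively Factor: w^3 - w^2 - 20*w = (w + 4)*(w^2 - 5*w) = (w - 5)*(w + 4)*(w)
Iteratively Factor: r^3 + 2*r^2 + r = (r + 1)*(r^2 + r) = r*(r + 1)*(r + 1)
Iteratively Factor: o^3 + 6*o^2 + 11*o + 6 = (o + 2)*(o^2 + 4*o + 3) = (o + 2)*(o + 3)*(o + 1)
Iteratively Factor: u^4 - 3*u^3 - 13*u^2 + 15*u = (u + 3)*(u^3 - 6*u^2 + 5*u) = (u - 1)*(u + 3)*(u^2 - 5*u) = u*(u - 1)*(u + 3)*(u - 5)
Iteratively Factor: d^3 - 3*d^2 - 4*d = (d + 1)*(d^2 - 4*d) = d*(d + 1)*(d - 4)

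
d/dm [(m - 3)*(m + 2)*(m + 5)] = 3*m^2 + 8*m - 11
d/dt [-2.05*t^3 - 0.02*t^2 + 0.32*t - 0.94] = -6.15*t^2 - 0.04*t + 0.32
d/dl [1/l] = -1/l^2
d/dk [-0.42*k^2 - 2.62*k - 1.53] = -0.84*k - 2.62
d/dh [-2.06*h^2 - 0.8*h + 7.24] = -4.12*h - 0.8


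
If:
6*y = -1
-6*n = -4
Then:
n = 2/3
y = -1/6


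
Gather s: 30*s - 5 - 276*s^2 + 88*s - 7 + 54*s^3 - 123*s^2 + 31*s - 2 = 54*s^3 - 399*s^2 + 149*s - 14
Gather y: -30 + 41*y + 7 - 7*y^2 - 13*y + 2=-7*y^2 + 28*y - 21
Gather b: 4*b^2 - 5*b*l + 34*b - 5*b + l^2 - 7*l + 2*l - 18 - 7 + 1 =4*b^2 + b*(29 - 5*l) + l^2 - 5*l - 24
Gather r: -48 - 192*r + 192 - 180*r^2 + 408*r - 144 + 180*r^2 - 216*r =0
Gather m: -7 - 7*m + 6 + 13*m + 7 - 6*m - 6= 0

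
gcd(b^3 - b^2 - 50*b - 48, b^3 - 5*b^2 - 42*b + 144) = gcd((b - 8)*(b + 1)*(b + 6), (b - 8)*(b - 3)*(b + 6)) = b^2 - 2*b - 48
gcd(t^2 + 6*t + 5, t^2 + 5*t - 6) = 1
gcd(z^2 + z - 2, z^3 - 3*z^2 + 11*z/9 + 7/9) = z - 1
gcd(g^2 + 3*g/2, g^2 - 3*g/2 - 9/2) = g + 3/2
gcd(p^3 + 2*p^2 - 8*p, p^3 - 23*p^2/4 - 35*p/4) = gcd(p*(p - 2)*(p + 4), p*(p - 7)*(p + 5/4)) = p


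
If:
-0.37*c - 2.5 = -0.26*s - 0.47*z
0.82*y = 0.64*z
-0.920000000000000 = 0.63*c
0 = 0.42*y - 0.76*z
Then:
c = -1.46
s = 7.54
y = 0.00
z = 0.00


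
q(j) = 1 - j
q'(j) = -1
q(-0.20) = 1.20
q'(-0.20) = -1.00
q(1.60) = -0.60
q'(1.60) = -1.00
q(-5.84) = 6.84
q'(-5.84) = -1.00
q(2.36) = -1.36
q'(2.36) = -1.00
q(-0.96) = 1.96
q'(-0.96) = -1.00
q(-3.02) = 4.02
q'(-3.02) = -1.00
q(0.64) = 0.36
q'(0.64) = -1.00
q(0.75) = 0.25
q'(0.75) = -1.00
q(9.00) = -8.00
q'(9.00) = -1.00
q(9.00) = -8.00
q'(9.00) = -1.00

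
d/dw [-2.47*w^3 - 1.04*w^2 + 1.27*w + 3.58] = -7.41*w^2 - 2.08*w + 1.27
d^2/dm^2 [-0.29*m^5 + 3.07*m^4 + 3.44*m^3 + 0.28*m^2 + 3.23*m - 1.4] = -5.8*m^3 + 36.84*m^2 + 20.64*m + 0.56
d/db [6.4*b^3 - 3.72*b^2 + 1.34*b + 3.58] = 19.2*b^2 - 7.44*b + 1.34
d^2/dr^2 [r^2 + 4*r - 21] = 2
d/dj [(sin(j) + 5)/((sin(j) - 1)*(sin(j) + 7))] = (-10*sin(j) + cos(j)^2 - 38)*cos(j)/((sin(j) - 1)^2*(sin(j) + 7)^2)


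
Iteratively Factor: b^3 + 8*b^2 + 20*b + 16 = (b + 4)*(b^2 + 4*b + 4) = (b + 2)*(b + 4)*(b + 2)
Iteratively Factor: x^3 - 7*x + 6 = (x - 2)*(x^2 + 2*x - 3) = (x - 2)*(x + 3)*(x - 1)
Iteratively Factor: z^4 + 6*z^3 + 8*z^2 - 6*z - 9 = (z + 3)*(z^3 + 3*z^2 - z - 3) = (z - 1)*(z + 3)*(z^2 + 4*z + 3) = (z - 1)*(z + 1)*(z + 3)*(z + 3)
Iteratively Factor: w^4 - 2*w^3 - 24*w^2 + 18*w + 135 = (w + 3)*(w^3 - 5*w^2 - 9*w + 45) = (w - 5)*(w + 3)*(w^2 - 9) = (w - 5)*(w + 3)^2*(w - 3)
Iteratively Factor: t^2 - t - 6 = (t - 3)*(t + 2)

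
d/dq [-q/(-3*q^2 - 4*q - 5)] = (5 - 3*q^2)/(9*q^4 + 24*q^3 + 46*q^2 + 40*q + 25)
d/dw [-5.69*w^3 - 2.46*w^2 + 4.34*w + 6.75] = -17.07*w^2 - 4.92*w + 4.34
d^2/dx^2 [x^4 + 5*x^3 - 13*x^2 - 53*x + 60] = 12*x^2 + 30*x - 26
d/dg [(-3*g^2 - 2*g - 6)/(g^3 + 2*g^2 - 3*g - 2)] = (3*g^4 + 4*g^3 + 31*g^2 + 36*g - 14)/(g^6 + 4*g^5 - 2*g^4 - 16*g^3 + g^2 + 12*g + 4)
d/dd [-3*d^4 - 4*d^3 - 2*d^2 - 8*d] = -12*d^3 - 12*d^2 - 4*d - 8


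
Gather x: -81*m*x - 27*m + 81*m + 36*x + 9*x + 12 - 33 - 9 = 54*m + x*(45 - 81*m) - 30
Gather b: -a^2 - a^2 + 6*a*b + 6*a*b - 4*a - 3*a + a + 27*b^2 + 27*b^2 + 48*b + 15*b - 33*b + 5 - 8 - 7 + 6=-2*a^2 - 6*a + 54*b^2 + b*(12*a + 30) - 4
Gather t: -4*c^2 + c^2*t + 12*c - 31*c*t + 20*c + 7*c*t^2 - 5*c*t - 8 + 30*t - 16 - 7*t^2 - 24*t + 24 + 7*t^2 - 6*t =-4*c^2 + 7*c*t^2 + 32*c + t*(c^2 - 36*c)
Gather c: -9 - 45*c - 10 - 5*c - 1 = -50*c - 20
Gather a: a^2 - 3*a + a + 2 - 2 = a^2 - 2*a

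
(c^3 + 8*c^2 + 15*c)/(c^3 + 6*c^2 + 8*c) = (c^2 + 8*c + 15)/(c^2 + 6*c + 8)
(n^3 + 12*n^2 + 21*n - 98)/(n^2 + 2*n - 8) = (n^2 + 14*n + 49)/(n + 4)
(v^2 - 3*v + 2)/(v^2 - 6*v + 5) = (v - 2)/(v - 5)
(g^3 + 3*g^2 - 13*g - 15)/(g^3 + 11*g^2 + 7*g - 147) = (g^2 + 6*g + 5)/(g^2 + 14*g + 49)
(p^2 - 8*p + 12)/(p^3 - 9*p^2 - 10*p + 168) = (p - 2)/(p^2 - 3*p - 28)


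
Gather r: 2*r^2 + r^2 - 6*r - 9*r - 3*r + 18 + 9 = 3*r^2 - 18*r + 27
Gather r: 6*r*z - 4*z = 6*r*z - 4*z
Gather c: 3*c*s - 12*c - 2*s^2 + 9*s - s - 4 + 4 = c*(3*s - 12) - 2*s^2 + 8*s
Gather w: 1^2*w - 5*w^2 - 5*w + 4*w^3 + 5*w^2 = 4*w^3 - 4*w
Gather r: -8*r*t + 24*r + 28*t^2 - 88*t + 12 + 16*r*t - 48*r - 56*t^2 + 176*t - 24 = r*(8*t - 24) - 28*t^2 + 88*t - 12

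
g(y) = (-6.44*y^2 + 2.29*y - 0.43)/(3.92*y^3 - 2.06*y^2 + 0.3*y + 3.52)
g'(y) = (2.29 - 12.88*y)/(3.92*y^3 - 2.06*y^2 + 0.3*y + 3.52) + (-11.76*y^2 + 4.12*y - 0.3)*(-6.44*y^2 + 2.29*y - 0.43)/(3.92*y^3 - 2.06*y^2 + 0.3*y + 3.52)^2 = (25.2448*y^4 - 17.9536*y^3 + 7.8422*y^2 - 47.1092*y + 8.1898)/(15.3664*y^6 - 16.1504*y^5 + 6.5956*y^4 + 26.3608*y^3 - 14.4124*y^2 + 2.112*y + 12.3904)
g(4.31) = -0.39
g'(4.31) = 0.09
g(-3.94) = 0.41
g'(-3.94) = 0.10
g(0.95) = -0.77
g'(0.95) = -0.86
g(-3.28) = 0.49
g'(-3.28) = 0.15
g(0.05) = -0.09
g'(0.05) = 0.47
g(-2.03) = 0.82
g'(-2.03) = 0.49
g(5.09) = -0.33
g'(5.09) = 0.07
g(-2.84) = 0.57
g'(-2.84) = 0.21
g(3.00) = -0.56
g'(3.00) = 0.18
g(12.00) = -0.14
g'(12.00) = 0.01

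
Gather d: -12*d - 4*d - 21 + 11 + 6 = -16*d - 4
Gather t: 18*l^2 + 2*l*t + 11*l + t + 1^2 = 18*l^2 + 11*l + t*(2*l + 1) + 1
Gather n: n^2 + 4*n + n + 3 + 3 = n^2 + 5*n + 6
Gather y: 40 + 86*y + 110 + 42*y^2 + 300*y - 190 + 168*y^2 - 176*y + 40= 210*y^2 + 210*y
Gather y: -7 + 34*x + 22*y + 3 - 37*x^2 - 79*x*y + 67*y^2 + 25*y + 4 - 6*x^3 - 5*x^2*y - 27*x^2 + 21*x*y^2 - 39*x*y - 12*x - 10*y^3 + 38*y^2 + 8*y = -6*x^3 - 64*x^2 + 22*x - 10*y^3 + y^2*(21*x + 105) + y*(-5*x^2 - 118*x + 55)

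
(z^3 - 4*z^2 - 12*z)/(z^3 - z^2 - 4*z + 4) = z*(z - 6)/(z^2 - 3*z + 2)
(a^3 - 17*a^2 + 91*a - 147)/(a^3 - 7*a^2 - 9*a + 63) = (a - 7)/(a + 3)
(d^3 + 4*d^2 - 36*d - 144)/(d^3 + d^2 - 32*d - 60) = (d^2 + 10*d + 24)/(d^2 + 7*d + 10)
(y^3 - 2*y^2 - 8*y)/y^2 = y - 2 - 8/y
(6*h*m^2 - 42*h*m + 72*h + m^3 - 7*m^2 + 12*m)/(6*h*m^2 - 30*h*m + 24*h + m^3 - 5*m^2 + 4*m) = (m - 3)/(m - 1)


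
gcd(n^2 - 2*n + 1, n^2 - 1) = n - 1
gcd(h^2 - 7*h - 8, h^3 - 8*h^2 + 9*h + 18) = h + 1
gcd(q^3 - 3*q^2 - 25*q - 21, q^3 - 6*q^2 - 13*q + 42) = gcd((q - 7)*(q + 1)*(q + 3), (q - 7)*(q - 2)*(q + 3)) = q^2 - 4*q - 21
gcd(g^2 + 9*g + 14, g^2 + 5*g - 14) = g + 7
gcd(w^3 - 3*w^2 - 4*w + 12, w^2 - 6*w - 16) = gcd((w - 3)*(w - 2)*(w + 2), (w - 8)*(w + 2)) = w + 2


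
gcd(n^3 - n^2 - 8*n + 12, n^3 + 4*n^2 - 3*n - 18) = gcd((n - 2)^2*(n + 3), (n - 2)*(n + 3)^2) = n^2 + n - 6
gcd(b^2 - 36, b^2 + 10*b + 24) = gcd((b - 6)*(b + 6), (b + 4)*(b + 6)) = b + 6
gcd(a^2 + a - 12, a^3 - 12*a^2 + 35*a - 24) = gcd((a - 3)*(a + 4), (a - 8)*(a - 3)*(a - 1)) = a - 3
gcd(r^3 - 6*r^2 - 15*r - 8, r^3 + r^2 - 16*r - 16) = r + 1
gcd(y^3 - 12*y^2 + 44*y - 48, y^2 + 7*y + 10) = 1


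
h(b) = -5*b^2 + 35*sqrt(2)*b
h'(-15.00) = 199.50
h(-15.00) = -1867.46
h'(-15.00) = 199.50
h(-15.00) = -1867.46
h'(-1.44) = 63.90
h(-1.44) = -81.64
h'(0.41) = 45.40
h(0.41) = 19.45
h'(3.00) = 19.50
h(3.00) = 103.49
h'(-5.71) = 106.60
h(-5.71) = -445.65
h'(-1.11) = 60.60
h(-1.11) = -61.10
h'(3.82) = 11.30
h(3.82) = 116.12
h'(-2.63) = 75.80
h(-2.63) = -164.76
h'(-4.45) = 94.00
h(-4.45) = -319.28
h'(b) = -10*b + 35*sqrt(2)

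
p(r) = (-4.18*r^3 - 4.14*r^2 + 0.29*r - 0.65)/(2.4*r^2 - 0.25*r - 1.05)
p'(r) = (0.25 - 4.8*r)*(-4.18*r^3 - 4.14*r^2 + 0.29*r - 0.65)/(2.4*r^2 - 0.25*r - 1.05)^2 + (-12.54*r^2 - 8.28*r + 0.29)/(2.4*r^2 - 0.25*r - 1.05)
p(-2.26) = 2.19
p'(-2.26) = -1.76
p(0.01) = 0.62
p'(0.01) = -0.31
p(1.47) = -5.96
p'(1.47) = 0.41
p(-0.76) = -2.71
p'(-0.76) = -21.34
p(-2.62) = 2.82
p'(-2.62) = -1.74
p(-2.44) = 2.51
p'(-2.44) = -1.75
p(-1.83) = 1.42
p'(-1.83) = -1.84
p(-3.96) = 5.13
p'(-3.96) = -1.72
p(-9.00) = 13.85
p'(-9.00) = -1.73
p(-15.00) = 24.27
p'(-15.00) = -1.74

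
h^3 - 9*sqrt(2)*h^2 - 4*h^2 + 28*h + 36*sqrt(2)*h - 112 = (h - 4)*(h - 7*sqrt(2))*(h - 2*sqrt(2))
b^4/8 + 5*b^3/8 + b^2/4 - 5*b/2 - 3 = (b/4 + 1/2)*(b/2 + 1)*(b - 2)*(b + 3)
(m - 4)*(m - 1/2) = m^2 - 9*m/2 + 2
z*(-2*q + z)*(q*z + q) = -2*q^2*z^2 - 2*q^2*z + q*z^3 + q*z^2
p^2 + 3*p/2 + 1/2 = (p + 1/2)*(p + 1)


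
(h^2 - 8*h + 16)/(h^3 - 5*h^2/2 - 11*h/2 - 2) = 2*(h - 4)/(2*h^2 + 3*h + 1)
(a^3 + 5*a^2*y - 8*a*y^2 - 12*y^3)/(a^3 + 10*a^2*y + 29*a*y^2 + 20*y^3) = (a^2 + 4*a*y - 12*y^2)/(a^2 + 9*a*y + 20*y^2)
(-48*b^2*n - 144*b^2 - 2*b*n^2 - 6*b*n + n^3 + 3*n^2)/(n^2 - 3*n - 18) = (-48*b^2 - 2*b*n + n^2)/(n - 6)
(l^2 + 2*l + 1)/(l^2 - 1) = (l + 1)/(l - 1)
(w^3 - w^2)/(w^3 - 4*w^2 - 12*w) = w*(1 - w)/(-w^2 + 4*w + 12)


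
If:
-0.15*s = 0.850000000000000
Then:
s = -5.67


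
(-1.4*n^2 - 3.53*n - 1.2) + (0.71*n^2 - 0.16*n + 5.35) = -0.69*n^2 - 3.69*n + 4.15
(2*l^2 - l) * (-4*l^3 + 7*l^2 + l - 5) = -8*l^5 + 18*l^4 - 5*l^3 - 11*l^2 + 5*l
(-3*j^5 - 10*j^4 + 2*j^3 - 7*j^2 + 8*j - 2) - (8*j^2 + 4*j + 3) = -3*j^5 - 10*j^4 + 2*j^3 - 15*j^2 + 4*j - 5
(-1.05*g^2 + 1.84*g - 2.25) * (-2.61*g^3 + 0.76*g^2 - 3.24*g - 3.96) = 2.7405*g^5 - 5.6004*g^4 + 10.6729*g^3 - 3.5136*g^2 + 0.00360000000000049*g + 8.91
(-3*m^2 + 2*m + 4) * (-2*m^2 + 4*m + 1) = 6*m^4 - 16*m^3 - 3*m^2 + 18*m + 4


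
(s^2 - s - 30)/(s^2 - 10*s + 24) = (s + 5)/(s - 4)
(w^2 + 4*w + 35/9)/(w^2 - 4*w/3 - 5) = (w + 7/3)/(w - 3)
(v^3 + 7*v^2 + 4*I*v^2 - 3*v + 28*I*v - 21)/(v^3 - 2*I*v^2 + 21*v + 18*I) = (v + 7)/(v - 6*I)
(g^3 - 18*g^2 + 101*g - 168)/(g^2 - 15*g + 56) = g - 3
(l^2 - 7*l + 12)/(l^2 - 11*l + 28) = (l - 3)/(l - 7)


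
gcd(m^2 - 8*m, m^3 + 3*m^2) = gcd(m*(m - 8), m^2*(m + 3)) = m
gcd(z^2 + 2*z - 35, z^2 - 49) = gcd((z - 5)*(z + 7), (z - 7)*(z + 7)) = z + 7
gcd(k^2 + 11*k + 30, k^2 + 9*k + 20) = k + 5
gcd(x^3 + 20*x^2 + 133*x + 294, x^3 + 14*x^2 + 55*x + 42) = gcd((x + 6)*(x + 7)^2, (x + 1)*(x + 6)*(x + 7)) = x^2 + 13*x + 42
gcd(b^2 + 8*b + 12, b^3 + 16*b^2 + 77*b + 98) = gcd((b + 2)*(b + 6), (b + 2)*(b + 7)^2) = b + 2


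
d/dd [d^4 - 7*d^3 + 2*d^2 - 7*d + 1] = 4*d^3 - 21*d^2 + 4*d - 7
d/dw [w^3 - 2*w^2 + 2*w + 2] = 3*w^2 - 4*w + 2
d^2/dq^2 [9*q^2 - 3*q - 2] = 18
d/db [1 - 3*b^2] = -6*b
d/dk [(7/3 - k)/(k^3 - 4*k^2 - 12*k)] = (6*k^3 - 33*k^2 + 56*k + 84)/(3*k^2*(k^4 - 8*k^3 - 8*k^2 + 96*k + 144))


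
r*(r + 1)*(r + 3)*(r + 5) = r^4 + 9*r^3 + 23*r^2 + 15*r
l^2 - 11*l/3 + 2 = (l - 3)*(l - 2/3)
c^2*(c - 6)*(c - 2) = c^4 - 8*c^3 + 12*c^2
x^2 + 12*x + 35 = (x + 5)*(x + 7)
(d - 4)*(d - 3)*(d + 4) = d^3 - 3*d^2 - 16*d + 48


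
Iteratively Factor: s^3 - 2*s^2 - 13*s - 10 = (s - 5)*(s^2 + 3*s + 2) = (s - 5)*(s + 2)*(s + 1)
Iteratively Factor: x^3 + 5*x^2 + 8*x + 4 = (x + 2)*(x^2 + 3*x + 2) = (x + 1)*(x + 2)*(x + 2)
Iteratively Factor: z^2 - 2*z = (z - 2)*(z)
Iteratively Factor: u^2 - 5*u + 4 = (u - 1)*(u - 4)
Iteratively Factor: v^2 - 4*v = (v - 4)*(v)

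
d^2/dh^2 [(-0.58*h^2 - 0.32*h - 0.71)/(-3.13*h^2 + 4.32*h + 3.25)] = (21.955072*h^3 + 77.135094*h^2 - 38.070816*h + 44.212458)/(30.664297*h^6 - 126.967824*h^5 + 79.720161*h^4 + 183.049632*h^3 - 82.776525*h^2 - 136.89*h - 34.328125)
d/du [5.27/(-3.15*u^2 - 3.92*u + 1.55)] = (33.201*u + 20.6584)/(3.15*u^2 + 3.92*u - 1.55)^2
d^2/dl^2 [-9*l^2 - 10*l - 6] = -18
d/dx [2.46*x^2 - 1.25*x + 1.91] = 4.92*x - 1.25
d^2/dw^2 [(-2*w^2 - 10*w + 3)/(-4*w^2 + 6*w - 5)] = 4*(104*w^3 - 132*w^2 - 192*w + 151)/(64*w^6 - 288*w^5 + 672*w^4 - 936*w^3 + 840*w^2 - 450*w + 125)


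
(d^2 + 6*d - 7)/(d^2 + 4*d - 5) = (d + 7)/(d + 5)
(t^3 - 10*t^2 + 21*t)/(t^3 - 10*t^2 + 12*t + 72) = t*(t^2 - 10*t + 21)/(t^3 - 10*t^2 + 12*t + 72)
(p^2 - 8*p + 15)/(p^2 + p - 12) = (p - 5)/(p + 4)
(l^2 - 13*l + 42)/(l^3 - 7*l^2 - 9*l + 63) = (l - 6)/(l^2 - 9)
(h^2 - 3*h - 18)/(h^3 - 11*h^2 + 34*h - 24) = (h + 3)/(h^2 - 5*h + 4)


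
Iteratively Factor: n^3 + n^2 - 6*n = (n + 3)*(n^2 - 2*n) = n*(n + 3)*(n - 2)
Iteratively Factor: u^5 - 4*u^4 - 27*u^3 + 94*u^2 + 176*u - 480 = (u - 5)*(u^4 + u^3 - 22*u^2 - 16*u + 96) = (u - 5)*(u + 4)*(u^3 - 3*u^2 - 10*u + 24) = (u - 5)*(u + 3)*(u + 4)*(u^2 - 6*u + 8) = (u - 5)*(u - 4)*(u + 3)*(u + 4)*(u - 2)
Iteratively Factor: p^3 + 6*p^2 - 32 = (p + 4)*(p^2 + 2*p - 8) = (p - 2)*(p + 4)*(p + 4)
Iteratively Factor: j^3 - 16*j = (j)*(j^2 - 16) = j*(j + 4)*(j - 4)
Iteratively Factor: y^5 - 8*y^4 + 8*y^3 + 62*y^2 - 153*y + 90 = (y - 2)*(y^4 - 6*y^3 - 4*y^2 + 54*y - 45) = (y - 5)*(y - 2)*(y^3 - y^2 - 9*y + 9) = (y - 5)*(y - 2)*(y + 3)*(y^2 - 4*y + 3) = (y - 5)*(y - 2)*(y - 1)*(y + 3)*(y - 3)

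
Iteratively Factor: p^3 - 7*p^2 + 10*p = (p)*(p^2 - 7*p + 10) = p*(p - 2)*(p - 5)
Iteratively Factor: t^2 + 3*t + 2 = (t + 1)*(t + 2)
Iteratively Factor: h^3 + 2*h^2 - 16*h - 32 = (h + 4)*(h^2 - 2*h - 8) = (h + 2)*(h + 4)*(h - 4)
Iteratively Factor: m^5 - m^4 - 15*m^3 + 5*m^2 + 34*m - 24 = (m - 1)*(m^4 - 15*m^2 - 10*m + 24) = (m - 1)*(m + 3)*(m^3 - 3*m^2 - 6*m + 8) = (m - 1)^2*(m + 3)*(m^2 - 2*m - 8) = (m - 4)*(m - 1)^2*(m + 3)*(m + 2)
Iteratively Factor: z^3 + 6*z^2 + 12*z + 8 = (z + 2)*(z^2 + 4*z + 4) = (z + 2)^2*(z + 2)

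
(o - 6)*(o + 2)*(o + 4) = o^3 - 28*o - 48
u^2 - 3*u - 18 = (u - 6)*(u + 3)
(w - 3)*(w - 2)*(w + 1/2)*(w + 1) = w^4 - 7*w^3/2 - w^2 + 13*w/2 + 3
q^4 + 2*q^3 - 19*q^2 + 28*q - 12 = (q - 2)*(q - 1)^2*(q + 6)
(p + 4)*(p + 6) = p^2 + 10*p + 24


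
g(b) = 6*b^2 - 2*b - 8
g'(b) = 12*b - 2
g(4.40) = 99.36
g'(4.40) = 50.80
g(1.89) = 9.65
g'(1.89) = 20.68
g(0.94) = -4.58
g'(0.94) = 9.28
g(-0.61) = -4.55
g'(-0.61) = -9.32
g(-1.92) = 17.96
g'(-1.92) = -25.04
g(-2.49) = 34.18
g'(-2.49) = -31.88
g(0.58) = -7.14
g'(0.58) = 4.96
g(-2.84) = 46.07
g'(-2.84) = -36.08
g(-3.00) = 52.00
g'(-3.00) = -38.00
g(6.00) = 196.00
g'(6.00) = 70.00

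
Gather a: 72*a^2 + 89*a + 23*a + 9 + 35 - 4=72*a^2 + 112*a + 40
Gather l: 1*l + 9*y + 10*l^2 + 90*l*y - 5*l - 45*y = 10*l^2 + l*(90*y - 4) - 36*y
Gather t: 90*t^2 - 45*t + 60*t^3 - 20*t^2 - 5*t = 60*t^3 + 70*t^2 - 50*t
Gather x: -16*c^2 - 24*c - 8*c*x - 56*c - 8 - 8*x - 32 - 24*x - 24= -16*c^2 - 80*c + x*(-8*c - 32) - 64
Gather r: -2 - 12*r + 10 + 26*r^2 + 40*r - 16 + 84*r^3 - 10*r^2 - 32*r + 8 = 84*r^3 + 16*r^2 - 4*r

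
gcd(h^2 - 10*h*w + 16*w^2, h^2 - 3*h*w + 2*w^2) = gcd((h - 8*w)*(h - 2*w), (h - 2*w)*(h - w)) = -h + 2*w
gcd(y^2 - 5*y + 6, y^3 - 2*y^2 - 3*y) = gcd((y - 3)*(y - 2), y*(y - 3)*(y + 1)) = y - 3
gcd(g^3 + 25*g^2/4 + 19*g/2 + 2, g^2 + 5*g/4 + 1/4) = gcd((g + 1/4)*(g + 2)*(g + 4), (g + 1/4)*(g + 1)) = g + 1/4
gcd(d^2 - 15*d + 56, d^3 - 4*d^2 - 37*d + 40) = d - 8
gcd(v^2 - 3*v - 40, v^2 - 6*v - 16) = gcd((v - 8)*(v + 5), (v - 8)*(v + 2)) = v - 8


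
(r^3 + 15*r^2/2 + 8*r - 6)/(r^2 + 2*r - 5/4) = 2*(r^2 + 8*r + 12)/(2*r + 5)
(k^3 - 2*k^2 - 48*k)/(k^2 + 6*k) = k - 8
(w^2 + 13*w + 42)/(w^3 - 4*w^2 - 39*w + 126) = (w + 7)/(w^2 - 10*w + 21)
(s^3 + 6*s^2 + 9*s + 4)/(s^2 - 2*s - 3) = (s^2 + 5*s + 4)/(s - 3)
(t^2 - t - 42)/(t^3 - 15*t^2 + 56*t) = (t + 6)/(t*(t - 8))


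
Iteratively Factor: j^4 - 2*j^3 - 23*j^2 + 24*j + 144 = (j - 4)*(j^3 + 2*j^2 - 15*j - 36) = (j - 4)^2*(j^2 + 6*j + 9) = (j - 4)^2*(j + 3)*(j + 3)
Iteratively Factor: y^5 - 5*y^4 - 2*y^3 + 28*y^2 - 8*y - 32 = (y - 4)*(y^4 - y^3 - 6*y^2 + 4*y + 8) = (y - 4)*(y + 1)*(y^3 - 2*y^2 - 4*y + 8) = (y - 4)*(y + 1)*(y + 2)*(y^2 - 4*y + 4) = (y - 4)*(y - 2)*(y + 1)*(y + 2)*(y - 2)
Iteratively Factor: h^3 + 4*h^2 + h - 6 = (h - 1)*(h^2 + 5*h + 6) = (h - 1)*(h + 3)*(h + 2)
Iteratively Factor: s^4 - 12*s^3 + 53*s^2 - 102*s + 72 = (s - 4)*(s^3 - 8*s^2 + 21*s - 18) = (s - 4)*(s - 2)*(s^2 - 6*s + 9) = (s - 4)*(s - 3)*(s - 2)*(s - 3)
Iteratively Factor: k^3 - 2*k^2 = (k)*(k^2 - 2*k) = k*(k - 2)*(k)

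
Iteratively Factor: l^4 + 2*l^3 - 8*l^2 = (l - 2)*(l^3 + 4*l^2) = l*(l - 2)*(l^2 + 4*l) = l^2*(l - 2)*(l + 4)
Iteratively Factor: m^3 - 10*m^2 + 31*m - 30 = (m - 3)*(m^2 - 7*m + 10) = (m - 5)*(m - 3)*(m - 2)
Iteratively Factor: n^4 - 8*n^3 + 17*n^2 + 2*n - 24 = (n - 4)*(n^3 - 4*n^2 + n + 6) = (n - 4)*(n + 1)*(n^2 - 5*n + 6) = (n - 4)*(n - 3)*(n + 1)*(n - 2)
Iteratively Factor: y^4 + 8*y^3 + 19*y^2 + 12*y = (y)*(y^3 + 8*y^2 + 19*y + 12) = y*(y + 4)*(y^2 + 4*y + 3) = y*(y + 1)*(y + 4)*(y + 3)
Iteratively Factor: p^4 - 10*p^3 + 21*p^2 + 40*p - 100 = (p - 2)*(p^3 - 8*p^2 + 5*p + 50) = (p - 5)*(p - 2)*(p^2 - 3*p - 10) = (p - 5)*(p - 2)*(p + 2)*(p - 5)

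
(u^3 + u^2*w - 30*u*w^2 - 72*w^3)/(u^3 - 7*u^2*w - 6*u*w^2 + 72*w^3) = (u + 4*w)/(u - 4*w)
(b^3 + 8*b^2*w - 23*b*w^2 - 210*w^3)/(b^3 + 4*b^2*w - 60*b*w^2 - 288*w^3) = (-b^2 - 2*b*w + 35*w^2)/(-b^2 + 2*b*w + 48*w^2)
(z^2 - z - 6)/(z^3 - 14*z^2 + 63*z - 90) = (z + 2)/(z^2 - 11*z + 30)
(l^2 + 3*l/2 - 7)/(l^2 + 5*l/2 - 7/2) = (l - 2)/(l - 1)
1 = 1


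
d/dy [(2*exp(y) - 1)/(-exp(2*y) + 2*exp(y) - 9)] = 2*(exp(2*y) - exp(y) - 8)*exp(y)/(exp(4*y) - 4*exp(3*y) + 22*exp(2*y) - 36*exp(y) + 81)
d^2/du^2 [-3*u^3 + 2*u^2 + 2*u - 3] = 4 - 18*u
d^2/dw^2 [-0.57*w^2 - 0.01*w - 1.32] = -1.14000000000000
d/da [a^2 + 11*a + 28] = 2*a + 11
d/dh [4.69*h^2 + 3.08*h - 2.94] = 9.38*h + 3.08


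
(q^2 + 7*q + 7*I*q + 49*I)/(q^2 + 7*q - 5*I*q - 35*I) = (q + 7*I)/(q - 5*I)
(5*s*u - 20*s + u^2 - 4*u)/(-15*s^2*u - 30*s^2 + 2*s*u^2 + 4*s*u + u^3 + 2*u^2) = (4 - u)/(3*s*u + 6*s - u^2 - 2*u)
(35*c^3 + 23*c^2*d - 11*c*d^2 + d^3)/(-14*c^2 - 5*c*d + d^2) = (-5*c^2 - 4*c*d + d^2)/(2*c + d)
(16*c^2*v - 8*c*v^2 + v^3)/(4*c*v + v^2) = (16*c^2 - 8*c*v + v^2)/(4*c + v)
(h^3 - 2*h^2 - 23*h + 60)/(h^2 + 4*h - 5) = (h^2 - 7*h + 12)/(h - 1)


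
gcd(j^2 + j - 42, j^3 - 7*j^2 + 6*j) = j - 6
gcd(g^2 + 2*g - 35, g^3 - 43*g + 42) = g + 7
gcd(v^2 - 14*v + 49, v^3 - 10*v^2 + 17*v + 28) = v - 7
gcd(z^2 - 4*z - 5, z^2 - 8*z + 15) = z - 5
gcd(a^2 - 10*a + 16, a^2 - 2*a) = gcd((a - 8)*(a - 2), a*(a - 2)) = a - 2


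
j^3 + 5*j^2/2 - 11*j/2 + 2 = (j - 1)*(j - 1/2)*(j + 4)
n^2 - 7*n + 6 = (n - 6)*(n - 1)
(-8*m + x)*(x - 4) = -8*m*x + 32*m + x^2 - 4*x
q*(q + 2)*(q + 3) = q^3 + 5*q^2 + 6*q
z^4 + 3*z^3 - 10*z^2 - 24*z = z*(z - 3)*(z + 2)*(z + 4)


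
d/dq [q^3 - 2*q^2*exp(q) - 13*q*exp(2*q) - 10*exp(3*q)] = -2*q^2*exp(q) + 3*q^2 - 26*q*exp(2*q) - 4*q*exp(q) - 30*exp(3*q) - 13*exp(2*q)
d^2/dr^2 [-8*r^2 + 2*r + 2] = -16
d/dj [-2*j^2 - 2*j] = -4*j - 2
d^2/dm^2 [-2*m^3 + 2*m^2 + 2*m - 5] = 4 - 12*m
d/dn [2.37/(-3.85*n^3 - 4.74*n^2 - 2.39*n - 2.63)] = (27.3735*n^2 + 22.4676*n + 5.6643)/(3.85*n^3 + 4.74*n^2 + 2.39*n + 2.63)^2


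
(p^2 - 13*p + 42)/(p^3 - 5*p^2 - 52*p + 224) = (p^2 - 13*p + 42)/(p^3 - 5*p^2 - 52*p + 224)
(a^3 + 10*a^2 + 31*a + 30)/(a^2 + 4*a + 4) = (a^2 + 8*a + 15)/(a + 2)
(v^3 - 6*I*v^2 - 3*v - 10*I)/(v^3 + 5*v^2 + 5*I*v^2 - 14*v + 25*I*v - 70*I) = (v^3 - 6*I*v^2 - 3*v - 10*I)/(v^3 + 5*v^2*(1 + I) + v*(-14 + 25*I) - 70*I)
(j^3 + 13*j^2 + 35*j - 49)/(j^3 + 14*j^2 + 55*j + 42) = (j^2 + 6*j - 7)/(j^2 + 7*j + 6)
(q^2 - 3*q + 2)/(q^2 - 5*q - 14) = (-q^2 + 3*q - 2)/(-q^2 + 5*q + 14)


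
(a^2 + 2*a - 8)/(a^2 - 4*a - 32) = (a - 2)/(a - 8)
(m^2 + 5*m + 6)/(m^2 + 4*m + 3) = (m + 2)/(m + 1)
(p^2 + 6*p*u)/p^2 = (p + 6*u)/p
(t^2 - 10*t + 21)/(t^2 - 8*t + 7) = (t - 3)/(t - 1)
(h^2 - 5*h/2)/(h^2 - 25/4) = 2*h/(2*h + 5)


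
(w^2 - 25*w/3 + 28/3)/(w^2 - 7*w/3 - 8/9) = 3*(-3*w^2 + 25*w - 28)/(-9*w^2 + 21*w + 8)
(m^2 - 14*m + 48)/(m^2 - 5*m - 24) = (m - 6)/(m + 3)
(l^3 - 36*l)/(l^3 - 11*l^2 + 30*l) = (l + 6)/(l - 5)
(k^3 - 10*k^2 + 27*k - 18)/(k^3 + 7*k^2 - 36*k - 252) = (k^2 - 4*k + 3)/(k^2 + 13*k + 42)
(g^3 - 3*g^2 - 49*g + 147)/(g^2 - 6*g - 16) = (-g^3 + 3*g^2 + 49*g - 147)/(-g^2 + 6*g + 16)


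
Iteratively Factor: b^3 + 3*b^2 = (b + 3)*(b^2) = b*(b + 3)*(b)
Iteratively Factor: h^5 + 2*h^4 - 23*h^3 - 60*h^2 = (h)*(h^4 + 2*h^3 - 23*h^2 - 60*h) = h*(h - 5)*(h^3 + 7*h^2 + 12*h) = h*(h - 5)*(h + 3)*(h^2 + 4*h) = h^2*(h - 5)*(h + 3)*(h + 4)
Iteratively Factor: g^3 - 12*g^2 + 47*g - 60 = (g - 3)*(g^2 - 9*g + 20) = (g - 5)*(g - 3)*(g - 4)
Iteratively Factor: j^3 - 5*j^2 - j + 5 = (j - 5)*(j^2 - 1) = (j - 5)*(j - 1)*(j + 1)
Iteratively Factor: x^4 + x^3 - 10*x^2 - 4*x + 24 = (x - 2)*(x^3 + 3*x^2 - 4*x - 12) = (x - 2)^2*(x^2 + 5*x + 6) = (x - 2)^2*(x + 3)*(x + 2)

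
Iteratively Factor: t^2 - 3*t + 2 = (t - 2)*(t - 1)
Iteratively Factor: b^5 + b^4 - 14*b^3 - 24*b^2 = (b - 4)*(b^4 + 5*b^3 + 6*b^2) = (b - 4)*(b + 3)*(b^3 + 2*b^2) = b*(b - 4)*(b + 3)*(b^2 + 2*b) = b^2*(b - 4)*(b + 3)*(b + 2)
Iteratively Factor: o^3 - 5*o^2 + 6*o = (o)*(o^2 - 5*o + 6) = o*(o - 3)*(o - 2)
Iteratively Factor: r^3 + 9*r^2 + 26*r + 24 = (r + 4)*(r^2 + 5*r + 6) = (r + 2)*(r + 4)*(r + 3)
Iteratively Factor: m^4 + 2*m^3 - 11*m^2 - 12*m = (m)*(m^3 + 2*m^2 - 11*m - 12) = m*(m + 4)*(m^2 - 2*m - 3) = m*(m - 3)*(m + 4)*(m + 1)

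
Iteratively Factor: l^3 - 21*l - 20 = (l - 5)*(l^2 + 5*l + 4) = (l - 5)*(l + 1)*(l + 4)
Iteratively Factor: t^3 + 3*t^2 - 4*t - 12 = (t - 2)*(t^2 + 5*t + 6) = (t - 2)*(t + 2)*(t + 3)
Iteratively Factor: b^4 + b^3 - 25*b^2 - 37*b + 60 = (b + 3)*(b^3 - 2*b^2 - 19*b + 20) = (b + 3)*(b + 4)*(b^2 - 6*b + 5) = (b - 1)*(b + 3)*(b + 4)*(b - 5)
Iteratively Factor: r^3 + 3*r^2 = (r)*(r^2 + 3*r) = r*(r + 3)*(r)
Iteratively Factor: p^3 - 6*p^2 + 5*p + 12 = (p - 4)*(p^2 - 2*p - 3) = (p - 4)*(p - 3)*(p + 1)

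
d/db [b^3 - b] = 3*b^2 - 1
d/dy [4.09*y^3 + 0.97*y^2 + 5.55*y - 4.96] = 12.27*y^2 + 1.94*y + 5.55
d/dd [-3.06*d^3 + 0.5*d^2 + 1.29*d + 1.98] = -9.18*d^2 + 1.0*d + 1.29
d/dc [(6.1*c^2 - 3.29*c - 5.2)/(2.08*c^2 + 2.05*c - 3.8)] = (19.3482*c^2 - 24.728*c + 23.162)/(4.3264*c^4 + 8.528*c^3 - 11.6055*c^2 - 15.58*c + 14.44)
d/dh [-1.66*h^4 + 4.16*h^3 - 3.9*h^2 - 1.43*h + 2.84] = -6.64*h^3 + 12.48*h^2 - 7.8*h - 1.43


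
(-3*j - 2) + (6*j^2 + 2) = 6*j^2 - 3*j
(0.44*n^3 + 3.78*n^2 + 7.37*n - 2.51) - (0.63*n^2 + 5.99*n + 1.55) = 0.44*n^3 + 3.15*n^2 + 1.38*n - 4.06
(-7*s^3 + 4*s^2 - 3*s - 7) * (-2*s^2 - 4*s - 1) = 14*s^5 + 20*s^4 - 3*s^3 + 22*s^2 + 31*s + 7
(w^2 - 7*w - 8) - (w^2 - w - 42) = 34 - 6*w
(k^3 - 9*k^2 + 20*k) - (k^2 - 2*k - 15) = k^3 - 10*k^2 + 22*k + 15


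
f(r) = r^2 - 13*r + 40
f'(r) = 2*r - 13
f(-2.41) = 77.14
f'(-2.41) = -17.82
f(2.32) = 15.22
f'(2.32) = -8.36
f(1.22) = 25.63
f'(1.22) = -10.56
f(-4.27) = 113.74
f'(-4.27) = -21.54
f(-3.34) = 94.58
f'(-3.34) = -19.68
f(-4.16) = 111.39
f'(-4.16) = -21.32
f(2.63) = 12.73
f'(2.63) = -7.74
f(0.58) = 32.80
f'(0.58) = -11.84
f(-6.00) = 154.00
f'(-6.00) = -25.00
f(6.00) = -2.00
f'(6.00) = -1.00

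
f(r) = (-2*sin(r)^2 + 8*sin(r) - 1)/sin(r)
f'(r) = (-4*sin(r)*cos(r) + 8*cos(r))/sin(r) - (-2*sin(r)^2 + 8*sin(r) - 1)*cos(r)/sin(r)^2 = cos(r)*cos(2*r)/sin(r)^2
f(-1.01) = 10.87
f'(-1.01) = -0.32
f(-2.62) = 11.00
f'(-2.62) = -1.76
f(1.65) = 5.00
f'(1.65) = 0.08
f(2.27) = 5.16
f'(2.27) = 0.19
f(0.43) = 4.77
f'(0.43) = 3.41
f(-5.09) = 5.07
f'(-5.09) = -0.31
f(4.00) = 10.83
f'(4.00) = 0.17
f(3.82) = 10.85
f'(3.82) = -0.42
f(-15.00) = 10.84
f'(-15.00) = -0.28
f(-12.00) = 5.06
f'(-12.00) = 1.24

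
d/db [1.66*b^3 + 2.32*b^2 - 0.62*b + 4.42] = 4.98*b^2 + 4.64*b - 0.62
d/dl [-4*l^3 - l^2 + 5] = 2*l*(-6*l - 1)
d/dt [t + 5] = 1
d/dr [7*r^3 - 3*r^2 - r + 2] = 21*r^2 - 6*r - 1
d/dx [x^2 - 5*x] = 2*x - 5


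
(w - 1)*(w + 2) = w^2 + w - 2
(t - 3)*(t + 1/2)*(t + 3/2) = t^3 - t^2 - 21*t/4 - 9/4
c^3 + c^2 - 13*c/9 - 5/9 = (c - 1)*(c + 1/3)*(c + 5/3)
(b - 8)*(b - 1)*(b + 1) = b^3 - 8*b^2 - b + 8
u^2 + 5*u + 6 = (u + 2)*(u + 3)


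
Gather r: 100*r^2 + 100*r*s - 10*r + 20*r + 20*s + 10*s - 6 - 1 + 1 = 100*r^2 + r*(100*s + 10) + 30*s - 6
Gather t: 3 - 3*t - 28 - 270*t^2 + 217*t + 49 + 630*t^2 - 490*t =360*t^2 - 276*t + 24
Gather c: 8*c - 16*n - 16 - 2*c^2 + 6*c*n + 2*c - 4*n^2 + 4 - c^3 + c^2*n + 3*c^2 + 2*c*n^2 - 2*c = -c^3 + c^2*(n + 1) + c*(2*n^2 + 6*n + 8) - 4*n^2 - 16*n - 12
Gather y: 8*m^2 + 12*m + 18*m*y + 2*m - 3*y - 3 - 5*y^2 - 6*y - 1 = 8*m^2 + 14*m - 5*y^2 + y*(18*m - 9) - 4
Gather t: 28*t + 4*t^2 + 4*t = 4*t^2 + 32*t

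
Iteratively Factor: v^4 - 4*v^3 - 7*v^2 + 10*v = (v + 2)*(v^3 - 6*v^2 + 5*v) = (v - 5)*(v + 2)*(v^2 - v) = v*(v - 5)*(v + 2)*(v - 1)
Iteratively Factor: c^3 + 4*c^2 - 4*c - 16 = (c + 2)*(c^2 + 2*c - 8) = (c + 2)*(c + 4)*(c - 2)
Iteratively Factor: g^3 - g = (g)*(g^2 - 1) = g*(g + 1)*(g - 1)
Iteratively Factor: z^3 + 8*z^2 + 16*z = (z)*(z^2 + 8*z + 16) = z*(z + 4)*(z + 4)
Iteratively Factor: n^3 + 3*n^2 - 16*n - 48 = (n + 3)*(n^2 - 16) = (n - 4)*(n + 3)*(n + 4)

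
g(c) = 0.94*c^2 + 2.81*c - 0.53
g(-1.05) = -2.44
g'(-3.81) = -4.35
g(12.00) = 168.55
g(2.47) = 12.15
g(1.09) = 3.65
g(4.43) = 30.37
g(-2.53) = -1.62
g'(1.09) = 4.86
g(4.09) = 26.69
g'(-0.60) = 1.68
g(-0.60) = -1.88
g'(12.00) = 25.37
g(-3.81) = 2.41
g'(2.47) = 7.45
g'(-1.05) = 0.84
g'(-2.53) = -1.95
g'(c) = 1.88*c + 2.81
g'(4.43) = 11.14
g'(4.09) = 10.50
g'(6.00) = 14.09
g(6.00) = 50.17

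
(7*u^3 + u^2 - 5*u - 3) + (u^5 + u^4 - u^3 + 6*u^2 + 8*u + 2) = u^5 + u^4 + 6*u^3 + 7*u^2 + 3*u - 1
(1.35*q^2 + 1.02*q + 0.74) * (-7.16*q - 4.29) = -9.666*q^3 - 13.0947*q^2 - 9.6742*q - 3.1746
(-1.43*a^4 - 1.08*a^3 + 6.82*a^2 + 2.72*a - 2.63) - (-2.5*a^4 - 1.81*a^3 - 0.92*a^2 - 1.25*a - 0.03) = 1.07*a^4 + 0.73*a^3 + 7.74*a^2 + 3.97*a - 2.6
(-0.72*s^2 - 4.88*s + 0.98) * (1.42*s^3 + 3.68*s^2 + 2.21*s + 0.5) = -1.0224*s^5 - 9.5792*s^4 - 18.158*s^3 - 7.5384*s^2 - 0.2742*s + 0.49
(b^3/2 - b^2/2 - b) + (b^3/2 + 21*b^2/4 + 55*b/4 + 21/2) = b^3 + 19*b^2/4 + 51*b/4 + 21/2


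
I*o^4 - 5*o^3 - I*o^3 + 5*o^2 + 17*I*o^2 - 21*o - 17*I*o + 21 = (o - 3*I)*(o + I)*(o + 7*I)*(I*o - I)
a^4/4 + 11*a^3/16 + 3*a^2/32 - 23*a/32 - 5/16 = (a/2 + 1/4)*(a/2 + 1)*(a - 1)*(a + 5/4)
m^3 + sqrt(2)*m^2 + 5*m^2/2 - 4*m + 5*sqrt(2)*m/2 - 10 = (m + 5/2)*(m - sqrt(2))*(m + 2*sqrt(2))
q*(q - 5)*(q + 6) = q^3 + q^2 - 30*q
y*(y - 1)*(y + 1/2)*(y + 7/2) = y^4 + 3*y^3 - 9*y^2/4 - 7*y/4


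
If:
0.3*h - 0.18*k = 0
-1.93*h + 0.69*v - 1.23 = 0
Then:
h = 0.357512953367876*v - 0.637305699481865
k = 0.595854922279793*v - 1.06217616580311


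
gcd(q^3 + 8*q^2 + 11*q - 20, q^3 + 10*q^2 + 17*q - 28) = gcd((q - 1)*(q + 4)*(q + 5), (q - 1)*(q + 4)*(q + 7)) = q^2 + 3*q - 4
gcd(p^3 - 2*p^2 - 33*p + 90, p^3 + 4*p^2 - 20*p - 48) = p + 6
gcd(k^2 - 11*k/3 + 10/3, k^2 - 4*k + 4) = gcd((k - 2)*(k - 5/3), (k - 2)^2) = k - 2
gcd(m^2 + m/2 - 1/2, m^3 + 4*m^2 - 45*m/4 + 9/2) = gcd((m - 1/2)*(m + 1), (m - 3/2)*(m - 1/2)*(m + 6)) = m - 1/2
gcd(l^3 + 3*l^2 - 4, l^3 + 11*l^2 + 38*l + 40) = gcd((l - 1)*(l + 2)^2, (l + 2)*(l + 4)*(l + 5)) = l + 2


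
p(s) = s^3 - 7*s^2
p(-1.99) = -35.60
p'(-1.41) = 25.70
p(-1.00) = -8.00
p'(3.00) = -15.00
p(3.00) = -36.00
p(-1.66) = -23.86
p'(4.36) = -4.01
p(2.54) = -28.77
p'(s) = 3*s^2 - 14*s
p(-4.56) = -240.37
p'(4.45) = -2.89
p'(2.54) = -16.21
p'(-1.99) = 39.74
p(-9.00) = -1296.00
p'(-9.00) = 369.00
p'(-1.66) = 31.51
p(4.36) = -50.19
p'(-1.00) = 17.00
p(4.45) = -50.50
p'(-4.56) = 126.22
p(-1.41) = -16.72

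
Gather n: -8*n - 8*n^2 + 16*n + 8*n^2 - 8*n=0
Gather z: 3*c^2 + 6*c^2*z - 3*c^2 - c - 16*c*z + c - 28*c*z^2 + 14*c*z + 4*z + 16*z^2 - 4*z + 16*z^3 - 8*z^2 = 16*z^3 + z^2*(8 - 28*c) + z*(6*c^2 - 2*c)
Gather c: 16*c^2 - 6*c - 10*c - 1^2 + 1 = 16*c^2 - 16*c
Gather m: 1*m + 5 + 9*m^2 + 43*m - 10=9*m^2 + 44*m - 5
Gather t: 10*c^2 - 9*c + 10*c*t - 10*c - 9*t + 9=10*c^2 - 19*c + t*(10*c - 9) + 9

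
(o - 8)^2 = o^2 - 16*o + 64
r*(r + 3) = r^2 + 3*r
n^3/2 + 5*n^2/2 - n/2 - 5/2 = (n/2 + 1/2)*(n - 1)*(n + 5)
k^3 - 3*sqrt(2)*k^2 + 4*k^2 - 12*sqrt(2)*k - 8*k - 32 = (k + 4)*(k - 4*sqrt(2))*(k + sqrt(2))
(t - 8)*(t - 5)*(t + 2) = t^3 - 11*t^2 + 14*t + 80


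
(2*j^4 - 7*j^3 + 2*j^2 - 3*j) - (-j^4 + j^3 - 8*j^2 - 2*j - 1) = 3*j^4 - 8*j^3 + 10*j^2 - j + 1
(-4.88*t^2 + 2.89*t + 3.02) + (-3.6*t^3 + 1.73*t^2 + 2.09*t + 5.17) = -3.6*t^3 - 3.15*t^2 + 4.98*t + 8.19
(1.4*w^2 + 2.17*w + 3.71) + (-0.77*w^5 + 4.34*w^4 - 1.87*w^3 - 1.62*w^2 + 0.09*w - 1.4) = -0.77*w^5 + 4.34*w^4 - 1.87*w^3 - 0.22*w^2 + 2.26*w + 2.31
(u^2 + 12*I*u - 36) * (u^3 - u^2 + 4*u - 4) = u^5 - u^4 + 12*I*u^4 - 32*u^3 - 12*I*u^3 + 32*u^2 + 48*I*u^2 - 144*u - 48*I*u + 144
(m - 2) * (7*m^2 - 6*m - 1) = 7*m^3 - 20*m^2 + 11*m + 2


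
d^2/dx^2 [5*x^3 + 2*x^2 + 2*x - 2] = 30*x + 4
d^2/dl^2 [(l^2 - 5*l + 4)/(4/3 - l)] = 48/(27*l^3 - 108*l^2 + 144*l - 64)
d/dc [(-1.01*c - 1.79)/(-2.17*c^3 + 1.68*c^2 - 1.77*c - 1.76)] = (-4.3834*c^3 - 9.9561*c^2 + 6.0144*c - 1.3907)/(4.7089*c^6 - 7.2912*c^5 + 10.5042*c^4 + 1.6912*c^3 - 2.7807*c^2 + 6.2304*c + 3.0976)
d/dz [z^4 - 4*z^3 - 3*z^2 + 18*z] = 4*z^3 - 12*z^2 - 6*z + 18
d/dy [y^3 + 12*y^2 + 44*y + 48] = 3*y^2 + 24*y + 44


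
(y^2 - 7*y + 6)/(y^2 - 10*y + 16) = (y^2 - 7*y + 6)/(y^2 - 10*y + 16)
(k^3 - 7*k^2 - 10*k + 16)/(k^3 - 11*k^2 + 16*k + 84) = (k^2 - 9*k + 8)/(k^2 - 13*k + 42)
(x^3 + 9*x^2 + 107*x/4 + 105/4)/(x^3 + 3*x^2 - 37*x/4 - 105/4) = (x + 3)/(x - 3)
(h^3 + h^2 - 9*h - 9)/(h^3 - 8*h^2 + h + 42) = (h^2 + 4*h + 3)/(h^2 - 5*h - 14)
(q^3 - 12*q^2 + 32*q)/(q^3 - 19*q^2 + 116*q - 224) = q/(q - 7)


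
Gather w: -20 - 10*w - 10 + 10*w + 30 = 0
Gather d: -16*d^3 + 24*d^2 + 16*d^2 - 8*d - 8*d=-16*d^3 + 40*d^2 - 16*d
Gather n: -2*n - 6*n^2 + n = -6*n^2 - n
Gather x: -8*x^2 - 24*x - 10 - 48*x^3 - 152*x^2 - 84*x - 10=-48*x^3 - 160*x^2 - 108*x - 20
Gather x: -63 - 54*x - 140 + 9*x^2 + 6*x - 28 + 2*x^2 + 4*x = 11*x^2 - 44*x - 231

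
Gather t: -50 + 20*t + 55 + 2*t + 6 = 22*t + 11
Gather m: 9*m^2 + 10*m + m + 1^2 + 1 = 9*m^2 + 11*m + 2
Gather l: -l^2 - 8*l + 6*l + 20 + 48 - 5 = -l^2 - 2*l + 63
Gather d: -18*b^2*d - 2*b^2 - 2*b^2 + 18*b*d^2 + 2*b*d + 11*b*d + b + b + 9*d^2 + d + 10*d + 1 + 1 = -4*b^2 + 2*b + d^2*(18*b + 9) + d*(-18*b^2 + 13*b + 11) + 2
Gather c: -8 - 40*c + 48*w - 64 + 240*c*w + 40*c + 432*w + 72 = 240*c*w + 480*w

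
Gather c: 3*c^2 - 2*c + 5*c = 3*c^2 + 3*c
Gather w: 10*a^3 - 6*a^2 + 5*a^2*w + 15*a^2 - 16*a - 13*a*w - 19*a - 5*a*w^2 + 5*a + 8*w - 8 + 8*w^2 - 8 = 10*a^3 + 9*a^2 - 30*a + w^2*(8 - 5*a) + w*(5*a^2 - 13*a + 8) - 16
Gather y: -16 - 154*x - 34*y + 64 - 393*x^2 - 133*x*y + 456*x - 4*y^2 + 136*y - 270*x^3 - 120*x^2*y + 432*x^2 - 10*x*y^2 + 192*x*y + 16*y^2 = -270*x^3 + 39*x^2 + 302*x + y^2*(12 - 10*x) + y*(-120*x^2 + 59*x + 102) + 48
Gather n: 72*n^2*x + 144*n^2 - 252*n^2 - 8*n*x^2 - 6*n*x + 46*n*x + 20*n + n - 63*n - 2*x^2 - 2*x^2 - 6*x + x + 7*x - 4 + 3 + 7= n^2*(72*x - 108) + n*(-8*x^2 + 40*x - 42) - 4*x^2 + 2*x + 6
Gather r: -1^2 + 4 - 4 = -1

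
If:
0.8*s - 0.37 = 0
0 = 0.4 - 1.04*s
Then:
No Solution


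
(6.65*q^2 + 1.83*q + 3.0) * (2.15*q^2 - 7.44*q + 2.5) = 14.2975*q^4 - 45.5415*q^3 + 9.4598*q^2 - 17.745*q + 7.5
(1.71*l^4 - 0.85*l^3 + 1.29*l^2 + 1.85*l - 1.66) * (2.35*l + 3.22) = 4.0185*l^5 + 3.5087*l^4 + 0.2945*l^3 + 8.5013*l^2 + 2.056*l - 5.3452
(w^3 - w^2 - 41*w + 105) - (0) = w^3 - w^2 - 41*w + 105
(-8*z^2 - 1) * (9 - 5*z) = 40*z^3 - 72*z^2 + 5*z - 9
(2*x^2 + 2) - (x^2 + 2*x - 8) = x^2 - 2*x + 10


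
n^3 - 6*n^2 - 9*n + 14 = (n - 7)*(n - 1)*(n + 2)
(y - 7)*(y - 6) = y^2 - 13*y + 42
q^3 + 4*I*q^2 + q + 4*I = (q - I)*(q + I)*(q + 4*I)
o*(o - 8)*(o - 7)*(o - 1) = o^4 - 16*o^3 + 71*o^2 - 56*o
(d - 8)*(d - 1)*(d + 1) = d^3 - 8*d^2 - d + 8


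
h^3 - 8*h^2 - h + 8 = (h - 8)*(h - 1)*(h + 1)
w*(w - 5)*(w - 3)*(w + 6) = w^4 - 2*w^3 - 33*w^2 + 90*w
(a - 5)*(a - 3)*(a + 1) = a^3 - 7*a^2 + 7*a + 15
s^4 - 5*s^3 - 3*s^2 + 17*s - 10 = (s - 5)*(s - 1)^2*(s + 2)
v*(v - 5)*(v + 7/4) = v^3 - 13*v^2/4 - 35*v/4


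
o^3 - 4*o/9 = o*(o - 2/3)*(o + 2/3)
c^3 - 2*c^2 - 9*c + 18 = (c - 3)*(c - 2)*(c + 3)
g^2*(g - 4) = g^3 - 4*g^2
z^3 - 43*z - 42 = (z - 7)*(z + 1)*(z + 6)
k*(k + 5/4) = k^2 + 5*k/4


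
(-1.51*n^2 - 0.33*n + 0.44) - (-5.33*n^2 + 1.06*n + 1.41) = 3.82*n^2 - 1.39*n - 0.97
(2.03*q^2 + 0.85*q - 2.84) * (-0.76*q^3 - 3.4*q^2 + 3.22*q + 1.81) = -1.5428*q^5 - 7.548*q^4 + 5.805*q^3 + 16.0673*q^2 - 7.6063*q - 5.1404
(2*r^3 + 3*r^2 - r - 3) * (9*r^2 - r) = 18*r^5 + 25*r^4 - 12*r^3 - 26*r^2 + 3*r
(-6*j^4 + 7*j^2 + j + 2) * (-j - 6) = 6*j^5 + 36*j^4 - 7*j^3 - 43*j^2 - 8*j - 12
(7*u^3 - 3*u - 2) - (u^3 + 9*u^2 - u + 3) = 6*u^3 - 9*u^2 - 2*u - 5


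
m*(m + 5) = m^2 + 5*m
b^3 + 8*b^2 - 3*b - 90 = (b - 3)*(b + 5)*(b + 6)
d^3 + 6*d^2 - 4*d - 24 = (d - 2)*(d + 2)*(d + 6)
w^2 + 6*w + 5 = (w + 1)*(w + 5)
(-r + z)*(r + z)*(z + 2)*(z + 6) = -r^2*z^2 - 8*r^2*z - 12*r^2 + z^4 + 8*z^3 + 12*z^2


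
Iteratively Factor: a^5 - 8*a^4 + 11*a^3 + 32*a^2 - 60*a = (a - 5)*(a^4 - 3*a^3 - 4*a^2 + 12*a) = (a - 5)*(a - 2)*(a^3 - a^2 - 6*a) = (a - 5)*(a - 2)*(a + 2)*(a^2 - 3*a) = a*(a - 5)*(a - 2)*(a + 2)*(a - 3)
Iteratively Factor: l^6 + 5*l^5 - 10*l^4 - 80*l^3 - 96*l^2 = (l)*(l^5 + 5*l^4 - 10*l^3 - 80*l^2 - 96*l) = l*(l + 3)*(l^4 + 2*l^3 - 16*l^2 - 32*l) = l*(l - 4)*(l + 3)*(l^3 + 6*l^2 + 8*l) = l*(l - 4)*(l + 3)*(l + 4)*(l^2 + 2*l) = l^2*(l - 4)*(l + 3)*(l + 4)*(l + 2)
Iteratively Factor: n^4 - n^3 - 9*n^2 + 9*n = (n - 3)*(n^3 + 2*n^2 - 3*n) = n*(n - 3)*(n^2 + 2*n - 3) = n*(n - 3)*(n + 3)*(n - 1)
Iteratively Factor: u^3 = (u)*(u^2) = u^2*(u)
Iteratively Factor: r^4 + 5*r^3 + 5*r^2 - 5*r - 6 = (r + 1)*(r^3 + 4*r^2 + r - 6) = (r + 1)*(r + 3)*(r^2 + r - 2) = (r + 1)*(r + 2)*(r + 3)*(r - 1)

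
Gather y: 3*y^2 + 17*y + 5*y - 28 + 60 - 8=3*y^2 + 22*y + 24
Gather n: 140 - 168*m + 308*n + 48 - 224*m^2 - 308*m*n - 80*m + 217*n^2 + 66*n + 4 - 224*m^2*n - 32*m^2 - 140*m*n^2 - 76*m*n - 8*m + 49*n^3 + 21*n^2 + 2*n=-256*m^2 - 256*m + 49*n^3 + n^2*(238 - 140*m) + n*(-224*m^2 - 384*m + 376) + 192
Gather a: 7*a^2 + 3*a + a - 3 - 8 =7*a^2 + 4*a - 11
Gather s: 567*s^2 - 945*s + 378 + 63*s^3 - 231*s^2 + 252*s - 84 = 63*s^3 + 336*s^2 - 693*s + 294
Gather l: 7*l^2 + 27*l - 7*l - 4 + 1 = 7*l^2 + 20*l - 3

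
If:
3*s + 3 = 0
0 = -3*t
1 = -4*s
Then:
No Solution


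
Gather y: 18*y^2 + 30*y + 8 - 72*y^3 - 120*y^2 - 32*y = -72*y^3 - 102*y^2 - 2*y + 8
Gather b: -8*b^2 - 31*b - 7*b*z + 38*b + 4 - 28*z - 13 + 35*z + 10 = -8*b^2 + b*(7 - 7*z) + 7*z + 1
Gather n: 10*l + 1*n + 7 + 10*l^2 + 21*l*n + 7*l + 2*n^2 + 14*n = 10*l^2 + 17*l + 2*n^2 + n*(21*l + 15) + 7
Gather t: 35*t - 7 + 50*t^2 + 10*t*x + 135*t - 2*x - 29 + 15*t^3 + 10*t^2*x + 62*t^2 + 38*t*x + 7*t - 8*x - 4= 15*t^3 + t^2*(10*x + 112) + t*(48*x + 177) - 10*x - 40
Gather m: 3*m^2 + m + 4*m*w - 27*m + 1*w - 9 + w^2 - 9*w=3*m^2 + m*(4*w - 26) + w^2 - 8*w - 9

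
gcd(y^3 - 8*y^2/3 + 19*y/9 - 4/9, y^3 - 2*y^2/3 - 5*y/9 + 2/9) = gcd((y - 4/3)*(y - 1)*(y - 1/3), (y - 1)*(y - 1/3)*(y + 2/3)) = y^2 - 4*y/3 + 1/3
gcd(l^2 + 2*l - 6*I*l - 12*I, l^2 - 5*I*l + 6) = l - 6*I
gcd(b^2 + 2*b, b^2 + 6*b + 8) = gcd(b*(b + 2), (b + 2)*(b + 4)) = b + 2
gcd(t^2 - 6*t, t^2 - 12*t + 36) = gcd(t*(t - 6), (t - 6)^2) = t - 6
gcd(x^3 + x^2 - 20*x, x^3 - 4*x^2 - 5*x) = x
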